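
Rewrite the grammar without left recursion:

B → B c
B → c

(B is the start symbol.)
B → c B'
B' → c B'
B' → ε

B is directly left-recursive. The standard transformation for
  A → A α₁ | ... | A α_m | β₁ | ... | β_n
is
  A  → β₁ A' | ... | β_n A'
  A' → α₁ A' | ... | α_m A' | ε

B → c becomes B → c B'
B → B c becomes B' → c B'
Add B' → ε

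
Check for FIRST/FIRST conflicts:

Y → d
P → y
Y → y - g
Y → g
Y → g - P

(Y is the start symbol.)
Productions for Y:
  Y → d: FIRST = { 'd' }
  Y → y - g: FIRST = { 'y' }
  Y → g: FIRST = { 'g' }
  Y → g - P: FIRST = { 'g' }
P has only one production, so no FIRST/FIRST conflict is possible there.

Conflict for Y: Y → g and Y → g - P
  Overlap: { 'g' }

Answer: Yes. Y → g / Y → g '-' P on { 'g' }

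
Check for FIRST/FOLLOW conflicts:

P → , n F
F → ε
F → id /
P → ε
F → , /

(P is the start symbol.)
A FIRST/FOLLOW conflict occurs when a non-terminal N has a nullable alternative N → β (β ⇒* ε) and another alternative N → α with FIRST(α) ∩ FOLLOW(N) ≠ ∅: on such a lookahead the parser cannot decide between expanding α and letting N vanish via β.

Nullable non-terminals: F, P.

F: nullable alternative(s) F → ε; FOLLOW(F) = { $ }
  F → ε: FIRST \ {ε} = { } — this is the only nullable alternative, skip
  F → id /: FIRST \ {ε} = { 'id' } — disjoint from FOLLOW(F)
  F → , /: FIRST \ {ε} = { ',' } — disjoint from FOLLOW(F)

P: nullable alternative(s) P → ε; FOLLOW(P) = { $ }
  P → , n F: FIRST \ {ε} = { ',' } — disjoint from FOLLOW(P)
  P → ε: FIRST \ {ε} = { } — this is the only nullable alternative, skip

No FIRST/FOLLOW conflicts found.

Answer: No FIRST/FOLLOW conflicts.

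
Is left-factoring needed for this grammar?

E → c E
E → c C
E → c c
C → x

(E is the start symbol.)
Left-factoring is needed when two productions for the same non-terminal
share a common prefix on the right-hand side.

Productions for E:
  E → c E
  E → c C
  E → c c

Found common prefix 'c' in productions for E

Answer: Yes, E has productions with common prefix 'c'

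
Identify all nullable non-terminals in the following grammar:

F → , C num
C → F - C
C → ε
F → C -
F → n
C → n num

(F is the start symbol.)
{ 'C' }

ε-productions: C → ε
So C is immediately nullable.
No further non-terminal can be added: every production for the remaining non-terminals contains a terminal or a non-nullable non-terminal.
Nullable = { 'C' }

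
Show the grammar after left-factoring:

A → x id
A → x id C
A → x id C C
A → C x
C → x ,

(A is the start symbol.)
A → x id A'
A' → ε
A' → C A''
A'' → ε
A'' → C
A → C x
C → x ,

Left-factoring transforms A → αβ₁ | αβ₂ into A → αA' and A' → β₁ | β₂
(α is the longest common prefix among the alternatives). Repeat until
no nonterminal has two alternatives with a common prefix.

Round 1: A has alternatives sharing prefix 'x id'. Introduce A': A → x id A'
  Add: A' → ε
  Add: A' → C
  Add: A' → C C

Round 2: A' has alternatives sharing prefix 'C'. Introduce A'': A' → C A''
  Add: A'' → ε
  Add: A'' → C

No remaining common prefixes — done.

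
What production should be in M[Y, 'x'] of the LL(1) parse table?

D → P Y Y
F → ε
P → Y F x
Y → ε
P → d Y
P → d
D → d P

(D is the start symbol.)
Y → ε

To find M[Y, 'x'], we find productions for Y where 'x' is in the predict set (PREDICT(N → α) = (FIRST(α) \ {ε}) ∪ (FOLLOW(N) if α ⇒* ε)).

Relevant sets:
  FOLLOW(Y) = { $, 'x' }

Y → ε: PREDICT = { $, 'x' }
  'x' is in predict set, so this production goes in M[Y, 'x']

M[Y, 'x'] = Y → ε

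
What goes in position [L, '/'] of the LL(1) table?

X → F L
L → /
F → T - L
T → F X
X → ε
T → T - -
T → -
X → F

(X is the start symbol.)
L → /

To find M[L, '/'], we find productions for L where '/' is in the predict set (PREDICT(N → α) = (FIRST(α) \ {ε}) ∪ (FOLLOW(N) if α ⇒* ε)).

L → /: PREDICT = { '/' }
  '/' is in predict set, so this production goes in M[L, '/']

M[L, '/'] = L → /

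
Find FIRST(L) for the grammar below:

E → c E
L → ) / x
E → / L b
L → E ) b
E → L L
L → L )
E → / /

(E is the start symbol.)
To compute FIRST(L), examine every production with L on the left-hand side, reading each right-hand side left to right until a non-nullable symbol is reached.

FIRST sets of the other non-terminals involved (by the same procedure, iterated to a fixed point):
  FIRST(E) = { ')', '/', 'c' }

From L → ) / x:
  - ')' is a terminal: add ')' and stop
From L → E ) b:
  - E is a non-terminal: add FIRST(E) \ {ε} = { ')', '/', 'c' }
    E is not nullable, so stop
From L → L ):
  - L is the symbol being defined: contributes nothing new
    L is not nullable, so stop

Collecting: FIRST(L) = { ')', '/', 'c' }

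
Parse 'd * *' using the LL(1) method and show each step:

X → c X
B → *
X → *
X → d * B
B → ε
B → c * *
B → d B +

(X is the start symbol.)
Stack is shown with the top on the left.

Stack    Input    Action
------------------------
X $      d * * $  output X → d * B
d * B $  d * * $  match 'd'
* B $    * * $    match '*'
B $      * $      output B → *
* $      * $      match '*'
$        $        accept

The string is accepted.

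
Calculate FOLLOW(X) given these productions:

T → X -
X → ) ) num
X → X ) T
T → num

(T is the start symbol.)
{ ')', '-' }

To compute FOLLOW(X), find every occurrence of X on a right-hand side N → α X β: add FIRST(β) \ {ε}, and if β is empty or nullable also add FOLLOW(N). Iterate to a fixed point.

In T → X -: X is followed by '-', add FIRST('-') \ {ε} = { '-' }
In X → X ) T: X is followed by ')' T, add FIRST(')' T) \ {ε} = { ')' }

Taking the union: FOLLOW(X) = { ')', '-' }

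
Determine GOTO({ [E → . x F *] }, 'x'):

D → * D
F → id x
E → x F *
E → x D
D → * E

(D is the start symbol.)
GOTO(I, 'x') = CLOSURE({ [A → αX.β] : [A → α.Xβ] ∈ I, X = 'x' })

Items with dot before 'x', with the dot advanced:
  [E → . x F *] → [E → x . F *]
Closure of the advanced items:
  [E → x . F *] has the dot before F: add [F → . id x]

GOTO = { [E → x . F *], [F → . id x] }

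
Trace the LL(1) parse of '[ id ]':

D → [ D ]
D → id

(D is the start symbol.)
Stack is shown with the top on the left.

Stack    Input     Action
-------------------------
D $      [ id ] $  output D → [ D ]
[ D ] $  [ id ] $  match '['
D ] $    id ] $    output D → id
id ] $   id ] $    match 'id'
] $      ] $       match ']'
$        $         accept

The string is accepted.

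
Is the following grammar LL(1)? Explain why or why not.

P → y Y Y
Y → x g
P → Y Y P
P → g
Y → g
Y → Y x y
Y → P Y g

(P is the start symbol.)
A grammar is LL(1) if for each non-terminal N with multiple productions, the predict sets of those productions are pairwise disjoint, where PREDICT(N → α) = (FIRST(α) \ {ε}) ∪ (FOLLOW(N) if α ⇒* ε).

Relevant sets:
  FIRST(Y) = { 'g', 'x', 'y' }
  FIRST(P) = { 'g', 'x', 'y' }

For P:
  PREDICT(P → y Y Y) = { 'y' }
  PREDICT(P → Y Y P) = { 'g', 'x', 'y' }
  PREDICT(P → g) = { 'g' }
For Y:
  PREDICT(Y → x g) = { 'x' }
  PREDICT(Y → g) = { 'g' }
  PREDICT(Y → Y x y) = { 'g', 'x', 'y' }
  PREDICT(Y → P Y g) = { 'g', 'x', 'y' }

Conflict found: Predict set conflict for P: { 'y' }
The grammar is NOT LL(1).

Answer: No. Predict set conflict for P: { 'y' }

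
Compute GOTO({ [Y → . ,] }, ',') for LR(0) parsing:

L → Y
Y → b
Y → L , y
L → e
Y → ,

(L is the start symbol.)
{ [Y → , .] }

GOTO(I, ',') = CLOSURE({ [A → αX.β] : [A → α.Xβ] ∈ I, X = ',' })

Items with dot before ',', with the dot advanced:
  [Y → . ,] → [Y → , .]
Closure adds nothing (no advanced item has the dot before a non-terminal).

GOTO = { [Y → , .] }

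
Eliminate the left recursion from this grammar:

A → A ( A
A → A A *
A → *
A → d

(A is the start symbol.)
A → * A'
A → d A'
A' → ( A A'
A' → A * A'
A' → ε

A is directly left-recursive. The standard transformation for
  A → A α₁ | ... | A α_m | β₁ | ... | β_n
is
  A  → β₁ A' | ... | β_n A'
  A' → α₁ A' | ... | α_m A' | ε

A → * becomes A → * A'
A → d becomes A → d A'
A → A ( A becomes A' → ( A A'
A → A A * becomes A' → A * A'
Add A' → ε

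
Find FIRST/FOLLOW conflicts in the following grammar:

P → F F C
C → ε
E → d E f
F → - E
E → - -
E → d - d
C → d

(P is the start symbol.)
No FIRST/FOLLOW conflicts.

A FIRST/FOLLOW conflict occurs when a non-terminal N has a nullable alternative N → β (β ⇒* ε) and another alternative N → α with FIRST(α) ∩ FOLLOW(N) ≠ ∅: on such a lookahead the parser cannot decide between expanding α and letting N vanish via β.

Nullable non-terminals: C.

C: nullable alternative(s) C → ε; FOLLOW(C) = { $ }
  C → ε: FIRST \ {ε} = { } — this is the only nullable alternative, skip
  C → d: FIRST \ {ε} = { 'd' } — disjoint from FOLLOW(C)

E, F, P have no nullable alternative, so no FIRST/FOLLOW check is needed there.

No FIRST/FOLLOW conflicts found.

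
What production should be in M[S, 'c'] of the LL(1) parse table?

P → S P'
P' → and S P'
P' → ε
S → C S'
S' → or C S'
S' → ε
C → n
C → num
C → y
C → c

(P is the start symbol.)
To find M[S, 'c'], we find productions for S where 'c' is in the predict set (PREDICT(N → α) = (FIRST(α) \ {ε}) ∪ (FOLLOW(N) if α ⇒* ε)).

Relevant sets:
  FIRST(C) = { 'c', 'n', 'num', 'y' }

S → C S': PREDICT = { 'c', 'n', 'num', 'y' }
  'c' is in predict set, so this production goes in M[S, 'c']

M[S, 'c'] = S → C S'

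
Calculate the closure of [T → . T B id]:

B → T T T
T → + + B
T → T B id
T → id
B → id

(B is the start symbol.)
{ [T → . + + B], [T → . T B id], [T → . id] }

Start with: [T → . T B id]
  [T → . T B id] has the dot before T: add [T → . + + B], [T → . id]
No further items can be added.

CLOSURE = { [T → . + + B], [T → . T B id], [T → . id] }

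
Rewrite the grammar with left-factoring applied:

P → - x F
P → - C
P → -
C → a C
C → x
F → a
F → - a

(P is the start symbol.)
Left-factoring transforms A → αβ₁ | αβ₂ into A → αA' and A' → β₁ | β₂
(α is the longest common prefix among the alternatives). Repeat until
no nonterminal has two alternatives with a common prefix.

Round 1: P has alternatives sharing prefix '-'. Introduce P': P → - P'
  Add: P' → x F
  Add: P' → C
  Add: P' → ε

No remaining common prefixes — done.

Resulting grammar:
P → - P'
P' → x F
P' → C
P' → ε
C → a C
C → x
F → a
F → - a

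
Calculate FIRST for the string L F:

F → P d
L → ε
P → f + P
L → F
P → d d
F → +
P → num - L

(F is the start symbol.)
FIRST sets of the non-terminals involved (from the grammar, by fixed-point iteration):
  FIRST(L) = { '+', 'd', 'f', 'num', ε }
  FIRST(F) = { '+', 'd', 'f', 'num' }

To compute FIRST(L F), process the symbols left to right:
Symbol L is a non-terminal. Add FIRST(L) \ {ε} = { '+', 'd', 'f', 'num' }
L is nullable (ε ∈ FIRST(L)), continue to the next symbol.
Symbol F is a non-terminal. Add FIRST(F) \ {ε} = { '+', 'd', 'f', 'num' }
F is not nullable (ε ∉ FIRST(F)), so stop here.
FIRST(L F) = { '+', 'd', 'f', 'num' }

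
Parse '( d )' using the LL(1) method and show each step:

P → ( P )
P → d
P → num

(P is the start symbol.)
LL(1) parsing maintains a stack (initially the start symbol over $) and the input. At each step: if the stack top is a terminal, match it against the current input token; if it is a non-terminal N, replace it with the RHS of M[N, lookahead] (the unique production whose predict set contains the lookahead).

Stack is shown with the top on the left.

Stack    Input    Action
------------------------
P $      ( d ) $  output P → ( P )
( P ) $  ( d ) $  match '('
P ) $    d ) $    output P → d
d ) $    d ) $    match 'd'
) $      ) $      match ')'
$        $        accept

The string is accepted.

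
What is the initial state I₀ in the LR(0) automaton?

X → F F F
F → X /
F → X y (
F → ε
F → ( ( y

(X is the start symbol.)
{ [F → . ( ( y], [F → . X /], [F → . X y (], [F → .], [X → . F F F], [X' → . X] }

First, augment the grammar with X' → X
I₀ = CLOSURE({ [X' → . X] }):
  [X' → . X] has the dot before X: add [X → . F F F]
  [X → . F F F] has the dot before F: add [F → . X /], [F → . X y (], [F → .], [F → . ( ( y]
No further items can be added.

I₀ = { [F → . ( ( y], [F → . X /], [F → . X y (], [F → .], [X → . F F F], [X' → . X] }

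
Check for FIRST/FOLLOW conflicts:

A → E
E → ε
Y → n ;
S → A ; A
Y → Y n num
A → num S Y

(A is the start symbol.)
No FIRST/FOLLOW conflicts.

Nullable non-terminals: A, E.
FIRST sets used below: FIRST(E) = { ε }

A: nullable alternative(s) A → E; FOLLOW(A) = { $, ';', 'n' }
  A → E: FIRST \ {ε} = { } — this is the only nullable alternative, skip
  A → num S Y: FIRST \ {ε} = { 'num' } — disjoint from FOLLOW(A)
E has a nullable alternative but only one production, so nothing to check.

S, Y have no nullable alternative, so no FIRST/FOLLOW check is needed there.

No FIRST/FOLLOW conflicts found.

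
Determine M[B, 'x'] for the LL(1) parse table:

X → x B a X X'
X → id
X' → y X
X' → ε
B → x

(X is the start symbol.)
B → x

To find M[B, 'x'], we find productions for B where 'x' is in the predict set (PREDICT(N → α) = (FIRST(α) \ {ε}) ∪ (FOLLOW(N) if α ⇒* ε)).

B → x: PREDICT = { 'x' }
  'x' is in predict set, so this production goes in M[B, 'x']

M[B, 'x'] = B → x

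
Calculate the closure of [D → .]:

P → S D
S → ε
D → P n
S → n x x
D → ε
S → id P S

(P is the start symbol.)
Start with: [D → .]
The dot is at the end, so nothing is added.

CLOSURE = { [D → .] }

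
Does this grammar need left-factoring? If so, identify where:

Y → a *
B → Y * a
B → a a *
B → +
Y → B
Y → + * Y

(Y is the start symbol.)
No, left-factoring is not needed

Left-factoring is needed when two productions for the same non-terminal
share a common prefix on the right-hand side.

Productions for Y:
  Y → a *
  Y → B
  Y → + * Y
Productions for B:
  B → Y * a
  B → a a *
  B → +

No common prefixes found.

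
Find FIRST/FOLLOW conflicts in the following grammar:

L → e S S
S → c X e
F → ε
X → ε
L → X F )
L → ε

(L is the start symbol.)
Nullable non-terminals: F, L, X.
FIRST sets used below: FIRST(X) = { ε }, FIRST(F) = { ε }
F has a nullable alternative but only one production, so nothing to check.

L: nullable alternative(s) L → ε; FOLLOW(L) = { $ }
  L → e S S: FIRST \ {ε} = { 'e' } — disjoint from FOLLOW(L)
  L → X F ): FIRST \ {ε} = { ')' } — disjoint from FOLLOW(L)
  L → ε: FIRST \ {ε} = { } — this is the only nullable alternative, skip
X has a nullable alternative but only one production, so nothing to check.

S has no nullable alternative, so no FIRST/FOLLOW check is needed there.

No FIRST/FOLLOW conflicts found.

Answer: No FIRST/FOLLOW conflicts.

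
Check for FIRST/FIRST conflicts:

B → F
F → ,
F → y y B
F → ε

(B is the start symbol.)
No FIRST/FIRST conflicts.

A FIRST/FIRST conflict occurs when two productions N → α and N → β for the same non-terminal have FIRST(α) ∩ FIRST(β) ≠ ∅ (with ε ∈ FIRST of a nullable right-hand side, so two nullable alternatives also conflict).

Productions for F:
  F → ,: FIRST = { ',' }
  F → y y B: FIRST = { 'y' }
  F → ε: FIRST = { ε }
B has only one production, so no FIRST/FIRST conflict is possible there.

All alternatives of each non-terminal have pairwise disjoint FIRST sets.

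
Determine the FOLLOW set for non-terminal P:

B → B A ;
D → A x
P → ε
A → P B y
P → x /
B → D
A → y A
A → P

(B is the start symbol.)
{ ';', 'x', 'y' }

To compute FOLLOW(P), find every occurrence of P on a right-hand side N → α P β: add FIRST(β) \ {ε}, and if β is empty or nullable also add FOLLOW(N). Iterate to a fixed point.

In A → P B y: P is followed by B y, add FIRST(B y) \ {ε} = { 'x', 'y' }
In A → P: P is at the end, add FOLLOW(A)

The FOLLOW sets referred to above (computed the same way, to a fixed point):
  FOLLOW(A) = { ';', 'x' }

Taking the union: FOLLOW(P) = { ';', 'x', 'y' }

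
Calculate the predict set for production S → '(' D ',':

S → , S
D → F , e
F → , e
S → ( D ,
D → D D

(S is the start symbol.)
{ '(' }

PREDICT(S → '(' D ',') = (FIRST(RHS) \ {ε}) ∪ (FOLLOW(S) if ε ∈ FIRST(RHS), i.e. RHS ⇒* ε)
FIRST('(' D ',') = { '(' }
ε ∉ FIRST('(' D ','), so FOLLOW(S) is not added.
PREDICT(S → '(' D ',') = { '(' }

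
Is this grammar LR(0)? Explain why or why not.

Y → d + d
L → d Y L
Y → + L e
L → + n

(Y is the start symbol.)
A grammar is LR(0) if no state in the canonical LR(0) collection has:
  - both a shift item (dot before a terminal) and a complete item (shift-reduce conflict), or
  - two or more complete items (reduce-reduce conflict; the accept item [Y' → Y .] counts as a complete item here).

Augment with Y' → Y and build the canonical LR(0) collection (I0 = CLOSURE({[Y' → . Y]}), then GOTO on every symbol after a dot until no new states appear). It has 13 states:
  I0: { [Y → . + L e], [Y → . d + d], [Y' → . Y] }  — shift
  I1: { [L → . + n], [L → . d Y L], [Y → + . L e] }  — shift
  I2: { [Y' → Y .] }  — accept
  I3: { [Y → d . + d] }  — shift
  I4: { [Y → d + . d] }  — shift
  I5: { [Y → d + d .] }  — reduce
  I6: { [L → + . n] }  — shift
  I7: { [Y → + L . e] }  — shift
  I8: { [L → d . Y L], [Y → . + L e], [Y → . d + d] }  — shift
  I9: { [L → . + n], [L → . d Y L], [L → d Y . L] }  — shift
  I10: { [L → d Y L .] }  — reduce
  I11: { [Y → + L e .] }  — reduce
  I12: { [L → + n .] }  — reduce

Every state is either a pure shift/goto state or contains exactly one complete item and nothing to shift — no conflicts. The grammar is LR(0).

Answer: Yes, the grammar is LR(0)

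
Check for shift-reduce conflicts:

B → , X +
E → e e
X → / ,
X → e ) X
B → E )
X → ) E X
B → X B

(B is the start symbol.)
No shift-reduce conflicts

A shift-reduce conflict occurs when an LR(0) state has both:
  - a complete (reduce) item [A → α .] (dot at the end), and
  - a shift item [B → β . c γ] (dot before a terminal).

Augment with B' → B and build the canonical LR(0) collection (I0 = CLOSURE({[B' → . B]}), then GOTO on every symbol after a dot until no new states appear). It has 20 states:
  I0: { [B → . , X +], [B → . E )], [B → . X B], [B' → . B], [E → . e e], [X → . ) E X], [X → . / ,], [X → . e ) X] }  — shift
  I1: { [E → . e e], [X → ) . E X] }  — shift
  I2: { [B → , . X +], [X → . ) E X], [X → . / ,], [X → . e ) X] }  — shift
  I3: { [X → / . ,] }  — shift
  I4: { [B' → B .] }  — accept
  I5: { [B → E . )] }  — shift
  I6: { [B → . , X +], [B → . E )], [B → . X B], [B → X . B], [E → . e e], [X → . ) E X], [X → . / ,], [X → . e ) X] }  — shift
  I7: { [E → e . e], [X → e . ) X] }  — shift
  I8: { [X → . ) E X], [X → . / ,], [X → . e ) X], [X → e ) . X] }  — shift
  I9: { [E → e e .] }  — reduce
  I10: { [X → e ) X .] }  — reduce
  I11: { [X → e . ) X] }  — shift
  I12: { [B → X B .] }  — reduce
  I13: { [B → E ) .] }  — reduce
  I14: { [X → / , .] }  — reduce
  I15: { [B → , X . +] }  — shift
  I16: { [B → , X + .] }  — reduce
  I17: { [X → ) E . X], [X → . ) E X], [X → . / ,], [X → . e ) X] }  — shift
  I18: { [E → e . e] }  — shift
  I19: { [X → ) E X .] }  — reduce

No state contains both a complete item and a shift item.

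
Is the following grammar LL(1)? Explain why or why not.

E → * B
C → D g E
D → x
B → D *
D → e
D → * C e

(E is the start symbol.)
Yes, the grammar is LL(1).

For D:
  PREDICT(D → x) = { 'x' }
  PREDICT(D → e) = { 'e' }
  PREDICT(D → '*' C e) = { '*' }
E, C, B have a single production, so nothing to check there.

All predict sets are disjoint. The grammar IS LL(1).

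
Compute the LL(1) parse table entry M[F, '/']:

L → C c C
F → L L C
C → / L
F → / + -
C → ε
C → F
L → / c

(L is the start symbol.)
F → L L C, F → / + -

To find M[F, '/'], we find productions for F where '/' is in the predict set (PREDICT(N → α) = (FIRST(α) \ {ε}) ∪ (FOLLOW(N) if α ⇒* ε)).

Relevant sets:
  FIRST(L) = { '/', 'c' }

F → L L C: PREDICT = { '/', 'c' }
  '/' is in predict set, so this production goes in M[F, '/']
F → / + -: PREDICT = { '/' }
  '/' is in predict set, so this production goes in M[F, '/']

M[F, '/'] = F → L L C, F → / + -  (a multiply-defined cell — the grammar is not LL(1))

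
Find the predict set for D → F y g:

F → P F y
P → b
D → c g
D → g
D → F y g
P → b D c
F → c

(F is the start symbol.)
PREDICT(D → F y g) = (FIRST(RHS) \ {ε}) ∪ (FOLLOW(D) if ε ∈ FIRST(RHS), i.e. RHS ⇒* ε)
FIRST(F) = { 'b', 'c' }
FIRST(F y g) = { 'b', 'c' }
ε ∉ FIRST(F y g), so FOLLOW(D) is not added.
PREDICT(D → F y g) = { 'b', 'c' }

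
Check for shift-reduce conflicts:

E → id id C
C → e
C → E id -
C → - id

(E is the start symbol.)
Augment with E' → E and build the canonical LR(0) collection (I0 = CLOSURE({[E' → . E]}), then GOTO on every symbol after a dot until no new states appear). It has 11 states:
  I0: { [E → . id id C], [E' → . E] }  — shift
  I1: { [E' → E .] }  — accept
  I2: { [E → id . id C] }  — shift
  I3: { [C → . - id], [C → . E id -], [C → . e], [E → . id id C], [E → id id . C] }  — shift
  I4: { [C → - . id] }  — shift
  I5: { [E → id id C .] }  — reduce
  I6: { [C → E . id -] }  — shift
  I7: { [C → e .] }  — reduce
  I8: { [C → E id . -] }  — shift
  I9: { [C → E id - .] }  — reduce
  I10: { [C → - id .] }  — reduce

No state contains both a complete item and a shift item.

Answer: No shift-reduce conflicts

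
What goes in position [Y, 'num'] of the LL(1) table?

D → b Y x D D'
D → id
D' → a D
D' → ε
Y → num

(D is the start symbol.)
Y → num

To find M[Y, 'num'], we find productions for Y where 'num' is in the predict set (PREDICT(N → α) = (FIRST(α) \ {ε}) ∪ (FOLLOW(N) if α ⇒* ε)).

Y → num: PREDICT = { 'num' }
  'num' is in predict set, so this production goes in M[Y, 'num']

M[Y, 'num'] = Y → num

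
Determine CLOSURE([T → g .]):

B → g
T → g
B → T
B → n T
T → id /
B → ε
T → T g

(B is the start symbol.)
Start with: [T → g .]
The dot is at the end, so nothing is added.

CLOSURE = { [T → g .] }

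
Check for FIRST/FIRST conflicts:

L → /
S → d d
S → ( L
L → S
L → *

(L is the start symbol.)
A FIRST/FIRST conflict occurs when two productions N → α and N → β for the same non-terminal have FIRST(α) ∩ FIRST(β) ≠ ∅ (with ε ∈ FIRST of a nullable right-hand side, so two nullable alternatives also conflict).

FIRST sets of the non-terminals at (or reachable through a nullable prefix from) the front of some alternative:
  FIRST(S) = { '(', 'd' }

Productions for L:
  L → /: FIRST = { '/' }
  L → S: FIRST = { '(', 'd' }
  L → *: FIRST = { '*' }
Productions for S:
  S → d d: FIRST = { 'd' }
  S → ( L: FIRST = { '(' }

All alternatives of each non-terminal have pairwise disjoint FIRST sets.

Answer: No FIRST/FIRST conflicts.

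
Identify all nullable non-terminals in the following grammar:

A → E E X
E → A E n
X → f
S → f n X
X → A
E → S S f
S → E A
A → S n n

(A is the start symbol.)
A non-terminal is nullable if it can derive ε (the empty string): either it has an ε-production, or it has a production whose right-hand side consists entirely of nullable non-terminals.

There are no ε-productions, so no non-terminal can derive ε.
No non-terminals are nullable.

Answer: None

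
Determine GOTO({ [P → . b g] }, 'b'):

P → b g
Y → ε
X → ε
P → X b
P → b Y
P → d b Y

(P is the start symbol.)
{ [P → b . g] }

GOTO(I, 'b') = CLOSURE({ [A → αX.β] : [A → α.Xβ] ∈ I, X = 'b' })

Items with dot before 'b', with the dot advanced:
  [P → . b g] → [P → b . g]
Closure adds nothing (no advanced item has the dot before a non-terminal).

GOTO = { [P → b . g] }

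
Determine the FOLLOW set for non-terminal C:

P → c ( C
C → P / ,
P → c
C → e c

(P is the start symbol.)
{ $, '/' }

In P → c ( C: C is at the end, add FOLLOW(P)

The FOLLOW sets referred to above (computed the same way, to a fixed point):
  FOLLOW(P) = { $, '/' }

Taking the union: FOLLOW(C) = { $, '/' }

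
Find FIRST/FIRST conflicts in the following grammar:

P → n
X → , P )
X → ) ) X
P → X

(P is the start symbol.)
No FIRST/FIRST conflicts.

A FIRST/FIRST conflict occurs when two productions N → α and N → β for the same non-terminal have FIRST(α) ∩ FIRST(β) ≠ ∅ (with ε ∈ FIRST of a nullable right-hand side, so two nullable alternatives also conflict).

FIRST sets of the non-terminals at (or reachable through a nullable prefix from) the front of some alternative:
  FIRST(X) = { ')', ',' }

Productions for P:
  P → n: FIRST = { 'n' }
  P → X: FIRST = { ')', ',' }
Productions for X:
  X → , P ): FIRST = { ',' }
  X → ) ) X: FIRST = { ')' }

All alternatives of each non-terminal have pairwise disjoint FIRST sets.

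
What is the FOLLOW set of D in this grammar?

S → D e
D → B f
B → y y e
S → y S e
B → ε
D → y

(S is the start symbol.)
{ 'e' }

To compute FOLLOW(D), find every occurrence of D on a right-hand side N → α D β: add FIRST(β) \ {ε}, and if β is empty or nullable also add FOLLOW(N). Iterate to a fixed point.

In S → D e: D is followed by e, add FIRST(e) \ {ε} = { 'e' }

Taking the union: FOLLOW(D) = { 'e' }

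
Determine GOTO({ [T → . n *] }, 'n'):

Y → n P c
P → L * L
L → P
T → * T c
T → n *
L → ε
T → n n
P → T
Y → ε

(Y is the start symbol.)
{ [T → n . *] }

GOTO(I, 'n') = CLOSURE({ [A → αX.β] : [A → α.Xβ] ∈ I, X = 'n' })

Items with dot before 'n', with the dot advanced:
  [T → . n *] → [T → n . *]
Closure adds nothing (no advanced item has the dot before a non-terminal).

GOTO = { [T → n . *] }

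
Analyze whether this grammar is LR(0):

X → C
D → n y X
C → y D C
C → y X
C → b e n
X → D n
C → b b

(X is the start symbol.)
A grammar is LR(0) if no state in the canonical LR(0) collection has:
  - both a shift item (dot before a terminal) and a complete item (shift-reduce conflict), or
  - two or more complete items (reduce-reduce conflict; the accept item [X' → X .] counts as a complete item here).

Augment with X' → X and build the canonical LR(0) collection (I0 = CLOSURE({[X' → . X]}), then GOTO on every symbol after a dot until no new states appear). It has 16 states:
  I0: { [C → . b b], [C → . b e n], [C → . y D C], [C → . y X], [D → . n y X], [X → . C], [X → . D n], [X' → . X] }  — shift
  I1: { [X → C .] }  — reduce
  I2: { [X → D . n] }  — shift
  I3: { [X' → X .] }  — accept
  I4: { [C → b . b], [C → b . e n] }  — shift
  I5: { [D → n . y X] }  — shift
  I6: { [C → . b b], [C → . b e n], [C → . y D C], [C → . y X], [C → y . D C], [C → y . X], [D → . n y X], [X → . C], [X → . D n] }  — shift
  I7: { [C → . b b], [C → . b e n], [C → . y D C], [C → . y X], [C → y D . C], [X → D . n] }  — shift
  I8: { [C → y X .] }  — reduce
  I9: { [C → y D C .] }  — reduce
  I10: { [X → D n .] }  — reduce
  I11: { [C → . b b], [C → . b e n], [C → . y D C], [C → . y X], [D → . n y X], [D → n y . X], [X → . C], [X → . D n] }  — shift
  I12: { [D → n y X .] }  — reduce
  I13: { [C → b b .] }  — reduce
  I14: { [C → b e . n] }  — shift
  I15: { [C → b e n .] }  — reduce

Every state is either a pure shift/goto state or contains exactly one complete item and nothing to shift — no conflicts. The grammar is LR(0).

Answer: Yes, the grammar is LR(0)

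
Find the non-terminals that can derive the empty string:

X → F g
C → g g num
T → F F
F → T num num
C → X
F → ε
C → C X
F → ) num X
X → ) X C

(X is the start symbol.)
{ 'F', 'T' }

A non-terminal is nullable if it can derive ε (the empty string): either it has an ε-production, or it has a production whose right-hand side consists entirely of nullable non-terminals.

ε-productions: F → ε
So F is immediately nullable.
T → F F: every symbol on the right is nullable, so T is nullable too.
No further non-terminal can be added: every production for the remaining non-terminals contains a terminal or a non-nullable non-terminal.
Nullable = { 'F', 'T' }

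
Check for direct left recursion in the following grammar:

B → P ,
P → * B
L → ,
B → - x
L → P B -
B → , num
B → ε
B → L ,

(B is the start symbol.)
B → P ,: starts with P
P → * B: starts with '*'
L → ,: starts with ','
B → - x: starts with '-'
L → P B -: starts with P
B → , num: starts with ','
B → ε: starts with ε
B → L ,: starts with L

No direct left recursion found.

Answer: No direct left recursion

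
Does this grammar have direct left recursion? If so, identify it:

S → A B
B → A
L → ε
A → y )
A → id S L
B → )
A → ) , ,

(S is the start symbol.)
Direct left recursion occurs when N → N α for some non-terminal N (the right-hand side begins with the left-hand side itself).

S → A B: starts with A
B → A: starts with A
L → ε: starts with ε
A → y ): starts with y
A → id S L: starts with id
B → ): starts with ')'
A → ) , ,: starts with ')'

No direct left recursion found.

Answer: No direct left recursion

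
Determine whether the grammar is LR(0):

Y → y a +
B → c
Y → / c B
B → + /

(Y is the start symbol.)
Yes, the grammar is LR(0)

A grammar is LR(0) if no state in the canonical LR(0) collection has:
  - both a shift item (dot before a terminal) and a complete item (shift-reduce conflict), or
  - two or more complete items (reduce-reduce conflict; the accept item [Y' → Y .] counts as a complete item here).

Augment with Y' → Y and build the canonical LR(0) collection (I0 = CLOSURE({[Y' → . Y]}), then GOTO on every symbol after a dot until no new states appear). It has 11 states:
  I0: { [Y → . / c B], [Y → . y a +], [Y' → . Y] }  — shift
  I1: { [Y → / . c B] }  — shift
  I2: { [Y' → Y .] }  — accept
  I3: { [Y → y . a +] }  — shift
  I4: { [Y → y a . +] }  — shift
  I5: { [Y → y a + .] }  — reduce
  I6: { [B → . + /], [B → . c], [Y → / c . B] }  — shift
  I7: { [B → + . /] }  — shift
  I8: { [Y → / c B .] }  — reduce
  I9: { [B → c .] }  — reduce
  I10: { [B → + / .] }  — reduce

Every state is either a pure shift/goto state or contains exactly one complete item and nothing to shift — no conflicts. The grammar is LR(0).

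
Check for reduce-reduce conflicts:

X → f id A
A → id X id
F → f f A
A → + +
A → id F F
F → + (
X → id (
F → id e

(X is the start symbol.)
A reduce-reduce conflict occurs when an LR(0) state has two complete items [A → α .] and [B → β .] — both call for a reduction, and with no lookahead the parser cannot choose between them.

Augment with X' → X and build the canonical LR(0) collection (I0 = CLOSURE({[X' → . X]}), then GOTO on every symbol after a dot until no new states appear). It has 23 states:
  I0: { [X → . f id A], [X → . id (], [X' → . X] }  — shift
  I1: { [X' → X .] }  — accept
  I2: { [X → f . id A] }  — shift
  I3: { [X → id . (] }  — shift
  I4: { [X → id ( .] }  — reduce
  I5: { [A → . + +], [A → . id F F], [A → . id X id], [X → f id . A] }  — shift
  I6: { [A → + . +] }  — shift
  I7: { [X → f id A .] }  — reduce
  I8: { [A → id . F F], [A → id . X id], [F → . + (], [F → . f f A], [F → . id e], [X → . f id A], [X → . id (] }  — shift
  I9: { [F → + . (] }  — shift
  I10: { [A → id F . F], [F → . + (], [F → . f f A], [F → . id e] }  — shift
  I11: { [A → id X . id] }  — shift
  I12: { [F → f . f A], [X → f . id A] }  — shift
  I13: { [F → id . e], [X → id . (] }  — shift
  I14: { [F → id e .] }  — reduce
  I15: { [A → . + +], [A → . id F F], [A → . id X id], [F → f f . A] }  — shift
  I16: { [F → f f A .] }  — reduce
  I17: { [A → id X id .] }  — reduce
  I18: { [A → id F F .] }  — reduce
  I19: { [F → f . f A] }  — shift
  I20: { [F → id . e] }  — shift
  I21: { [F → + ( .] }  — reduce
  I22: { [A → + + .] }  — reduce

No state contains more than one complete item.

Answer: No reduce-reduce conflicts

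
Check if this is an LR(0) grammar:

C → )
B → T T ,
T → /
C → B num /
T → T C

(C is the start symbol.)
Augment with C' → C and build the canonical LR(0) collection (I0 = CLOSURE({[C' → . C]}), then GOTO on every symbol after a dot until no new states appear). It has 11 states:
  I0: { [B → . T T ,], [C → . )], [C → . B num /], [C' → . C], [T → . /], [T → . T C] }  — shift
  I1: { [C → ) .] }  — reduce
  I2: { [T → / .] }  — reduce
  I3: { [C → B . num /] }  — shift
  I4: { [C' → C .] }  — accept
  I5: { [B → . T T ,], [B → T . T ,], [C → . )], [C → . B num /], [T → . /], [T → . T C], [T → T . C] }  — shift
  I6: { [T → T C .] }  — reduce
  I7: { [B → . T T ,], [B → T . T ,], [B → T T . ,], [C → . )], [C → . B num /], [T → . /], [T → . T C], [T → T . C] }  — shift
  I8: { [B → T T , .] }  — reduce
  I9: { [C → B num . /] }  — shift
  I10: { [C → B num / .] }  — reduce

Every state is either a pure shift/goto state or contains exactly one complete item and nothing to shift — no conflicts. The grammar is LR(0).

Answer: Yes, the grammar is LR(0)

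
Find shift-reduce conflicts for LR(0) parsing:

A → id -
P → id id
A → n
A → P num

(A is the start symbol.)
No shift-reduce conflicts

A shift-reduce conflict occurs when an LR(0) state has both:
  - a complete (reduce) item [A → α .] (dot at the end), and
  - a shift item [B → β . c γ] (dot before a terminal).

Augment with A' → A and build the canonical LR(0) collection (I0 = CLOSURE({[A' → . A]}), then GOTO on every symbol after a dot until no new states appear). It has 8 states:
  I0: { [A → . P num], [A → . id -], [A → . n], [A' → . A], [P → . id id] }  — shift
  I1: { [A' → A .] }  — accept
  I2: { [A → P . num] }  — shift
  I3: { [A → id . -], [P → id . id] }  — shift
  I4: { [A → n .] }  — reduce
  I5: { [A → id - .] }  — reduce
  I6: { [P → id id .] }  — reduce
  I7: { [A → P num .] }  — reduce

No state contains both a complete item and a shift item.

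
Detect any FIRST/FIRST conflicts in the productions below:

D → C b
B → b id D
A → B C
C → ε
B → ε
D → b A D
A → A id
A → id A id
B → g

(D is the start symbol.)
Yes. D → C b / D → b A D on { 'b' }; A → B C / A → A id on { 'b', 'g' }; A → A id / A → id A id on { 'id' }

A FIRST/FIRST conflict occurs when two productions N → α and N → β for the same non-terminal have FIRST(α) ∩ FIRST(β) ≠ ∅ (with ε ∈ FIRST of a nullable right-hand side, so two nullable alternatives also conflict).

FIRST sets of the non-terminals at (or reachable through a nullable prefix from) the front of some alternative:
  FIRST(C) = { ε }
  FIRST(B) = { 'b', 'g', ε }
  FIRST(A) = { 'b', 'g', 'id', ε }

Productions for D:
  D → C b: FIRST = { 'b' }
  D → b A D: FIRST = { 'b' }
Productions for B:
  B → b id D: FIRST = { 'b' }
  B → ε: FIRST = { ε }
  B → g: FIRST = { 'g' }
Productions for A:
  A → B C: FIRST = { 'b', 'g', ε }
  A → A id: FIRST = { 'b', 'g', 'id' }
  A → id A id: FIRST = { 'id' }
C has only one production, so no FIRST/FIRST conflict is possible there.

Conflict for D: D → C b and D → b A D
  Overlap: { 'b' }
Conflict for A: A → B C and A → A id
  Overlap: { 'b', 'g' }
Conflict for A: A → A id and A → id A id
  Overlap: { 'id' }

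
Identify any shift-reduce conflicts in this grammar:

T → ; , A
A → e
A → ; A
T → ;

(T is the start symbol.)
Yes — I1: [T → ; .] vs [T → ; . , A]

A shift-reduce conflict occurs when an LR(0) state has both:
  - a complete (reduce) item [A → α .] (dot at the end), and
  - a shift item [B → β . c γ] (dot before a terminal).

Augment with T' → T and build the canonical LR(0) collection (I0 = CLOSURE({[T' → . T]}), then GOTO on every symbol after a dot until no new states appear). It has 8 states:
  I0: { [T → . ; , A], [T → . ;], [T' → . T] }  — shift
  I1: { [T → ; . , A], [T → ; .] }  — shift, reduce
  I2: { [T' → T .] }  — accept
  I3: { [A → . ; A], [A → . e], [T → ; , . A] }  — shift
  I4: { [A → . ; A], [A → . e], [A → ; . A] }  — shift
  I5: { [T → ; , A .] }  — reduce
  I6: { [A → e .] }  — reduce
  I7: { [A → ; A .] }  — reduce

I1 contains reduce item [T → ; .] and shift item [T → ; . , A] — shift-reduce conflict.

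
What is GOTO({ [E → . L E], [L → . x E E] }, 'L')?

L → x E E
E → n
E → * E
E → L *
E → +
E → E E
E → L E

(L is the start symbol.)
GOTO(I, 'L') = CLOSURE({ [A → αX.β] : [A → α.Xβ] ∈ I, X = 'L' })

Items with dot before 'L', with the dot advanced:
  [E → . L E] → [E → L . E]
Closure of the advanced items:
  [E → L . E] has the dot before E: add [E → . n], [E → . * E], [E → . L *], [E → . +], [E → . E E], [E → . L E]
  [E → . L *] has the dot before L: add [L → . x E E]

GOTO = { [E → . * E], [E → . +], [E → . E E], [E → . L *], [E → . L E], [E → . n], [E → L . E], [L → . x E E] }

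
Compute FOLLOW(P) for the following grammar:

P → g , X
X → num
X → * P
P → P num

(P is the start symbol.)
{ $, 'num' }

To compute FOLLOW(P), find every occurrence of P on a right-hand side N → α P β: add FIRST(β) \ {ε}, and if β is empty or nullable also add FOLLOW(N). Iterate to a fixed point.

P is the start symbol, so $ ∈ FOLLOW(P).
In X → * P: P is at the end, add FOLLOW(X)
In P → P num: P is followed by num, add FIRST(num) \ {ε} = { 'num' }

The FOLLOW sets referred to above (computed the same way, to a fixed point):
  FOLLOW(X) = { $, 'num' }

Taking the union: FOLLOW(P) = { $, 'num' }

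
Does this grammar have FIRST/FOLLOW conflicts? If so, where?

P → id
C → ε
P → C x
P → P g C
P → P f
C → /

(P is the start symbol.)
No FIRST/FOLLOW conflicts.

A FIRST/FOLLOW conflict occurs when a non-terminal N has a nullable alternative N → β (β ⇒* ε) and another alternative N → α with FIRST(α) ∩ FOLLOW(N) ≠ ∅: on such a lookahead the parser cannot decide between expanding α and letting N vanish via β.

Nullable non-terminals: C.

C: nullable alternative(s) C → ε; FOLLOW(C) = { $, 'f', 'g', 'x' }
  C → ε: FIRST \ {ε} = { } — this is the only nullable alternative, skip
  C → /: FIRST \ {ε} = { '/' } — disjoint from FOLLOW(C)

P has no nullable alternative, so no FIRST/FOLLOW check is needed there.

No FIRST/FOLLOW conflicts found.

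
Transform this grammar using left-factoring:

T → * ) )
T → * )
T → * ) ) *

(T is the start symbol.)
T → * ) T'
T' → ) T''
T'' → ε
T'' → *
T' → ε

Left-factoring transforms A → αβ₁ | αβ₂ into A → αA' and A' → β₁ | β₂
(α is the longest common prefix among the alternatives). Repeat until
no nonterminal has two alternatives with a common prefix.

Round 1: T has alternatives sharing prefix '* )'. Introduce T': T → * ) T'
  Add: T' → )
  Add: T' → ε
  Add: T' → ) *

Round 2: T' has alternatives sharing prefix ')'. Introduce T'': T' → ) T''
  Add: T'' → ε
  Add: T'' → *

No remaining common prefixes — done.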